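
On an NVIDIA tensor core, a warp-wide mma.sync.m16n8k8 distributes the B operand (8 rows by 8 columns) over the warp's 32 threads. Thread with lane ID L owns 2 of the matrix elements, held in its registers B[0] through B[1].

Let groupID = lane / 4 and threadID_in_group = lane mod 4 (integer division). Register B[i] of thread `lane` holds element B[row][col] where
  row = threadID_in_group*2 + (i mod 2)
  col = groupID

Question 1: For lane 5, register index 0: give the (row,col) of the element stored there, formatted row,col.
lane 5=>5/4=1, 5 mod 4=1
i=0  r:2·1+0=>2  c:1

2,1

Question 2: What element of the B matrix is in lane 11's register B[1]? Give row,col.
7,2

lane 11→11/4=2, 11 mod 4=3
i=1  r:2·3+1→7  c:2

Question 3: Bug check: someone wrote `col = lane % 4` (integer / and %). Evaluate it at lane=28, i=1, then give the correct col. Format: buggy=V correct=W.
buggy=0 correct=7

`lane % 4`[28,1]->0
L=28->gid=28>>2=7, tid=28&3=0
[1]->row 0·2+1=1  col gid=7
col: 0 vs 7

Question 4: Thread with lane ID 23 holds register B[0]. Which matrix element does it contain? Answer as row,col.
23: gr=5,th=3
[0] (3*2+0,5) = (6,5)

6,5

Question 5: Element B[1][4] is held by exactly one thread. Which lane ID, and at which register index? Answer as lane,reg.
16,1

c=4⇒gr=4  r=1⇒th=0,odd=1
L=4*4+0=16  i=1=1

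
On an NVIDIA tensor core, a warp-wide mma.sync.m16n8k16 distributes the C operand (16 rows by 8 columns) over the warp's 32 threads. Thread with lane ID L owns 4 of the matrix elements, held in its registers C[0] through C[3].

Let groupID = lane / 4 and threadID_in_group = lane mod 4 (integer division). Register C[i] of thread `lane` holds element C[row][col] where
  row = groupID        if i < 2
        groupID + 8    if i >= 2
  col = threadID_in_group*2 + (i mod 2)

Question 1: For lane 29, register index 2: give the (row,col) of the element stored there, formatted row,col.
lane 29: grp=7 (29/4), tig=1 (29%4)
i=2: r=7+8=15, c=1*2+0=2

15,2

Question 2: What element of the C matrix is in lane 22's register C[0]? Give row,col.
5,4

22: gr=5,th=2
[0] (5+0,2*2+0) = (5,4)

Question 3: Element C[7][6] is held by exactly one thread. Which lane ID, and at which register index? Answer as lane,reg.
31,0

r:7=>grp=7,rB=0  c:6=>tig=3,lo=0
L=7*4+3=31  i=0*2+0=0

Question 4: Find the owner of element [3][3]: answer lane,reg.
r=3⇒gr=3,Rb=0  c=3⇒th=1,odd=1
L=3*4+1=13  i=0*2+1=1

13,1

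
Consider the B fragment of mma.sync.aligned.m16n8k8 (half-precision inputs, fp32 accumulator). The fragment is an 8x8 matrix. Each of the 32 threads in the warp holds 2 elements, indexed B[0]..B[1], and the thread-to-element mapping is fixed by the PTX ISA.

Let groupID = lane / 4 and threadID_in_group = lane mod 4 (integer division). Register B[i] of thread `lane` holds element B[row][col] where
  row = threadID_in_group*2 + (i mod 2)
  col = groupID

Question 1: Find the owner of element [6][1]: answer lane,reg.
c:1=>grp=1  r:6=>tig=3,lo=0
L=1*4+3=7  i=0=0

7,0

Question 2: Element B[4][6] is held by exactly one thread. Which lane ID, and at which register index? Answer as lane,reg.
26,0

c: 6->gid=6  r: 4->tid=2,i&1=0
L=6*4+2=26  i=0=0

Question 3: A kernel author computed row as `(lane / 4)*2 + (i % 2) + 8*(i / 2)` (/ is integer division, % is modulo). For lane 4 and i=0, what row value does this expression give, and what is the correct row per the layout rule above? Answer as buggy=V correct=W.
`(lane / 4)*2 + (i % 2) + 8*(i / 2)`[4,0]=>2
lane 4=>4/4=1, 4 mod 4=0
i=0  r:2·0+0=>0  c:1
row: 2 vs 0

buggy=2 correct=0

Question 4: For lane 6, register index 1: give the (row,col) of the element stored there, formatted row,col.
5,1

L=6→G=6>>2=1, T=6&3=2
[1]→row 2·2+1=5  col G=1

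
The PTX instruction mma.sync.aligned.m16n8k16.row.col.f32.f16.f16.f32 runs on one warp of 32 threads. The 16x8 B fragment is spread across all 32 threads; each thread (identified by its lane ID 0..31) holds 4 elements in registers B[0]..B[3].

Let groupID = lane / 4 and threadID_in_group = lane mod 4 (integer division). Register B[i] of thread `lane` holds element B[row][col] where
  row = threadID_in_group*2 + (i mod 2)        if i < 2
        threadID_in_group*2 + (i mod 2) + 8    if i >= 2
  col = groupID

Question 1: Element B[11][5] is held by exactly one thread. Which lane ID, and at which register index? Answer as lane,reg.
21,3

c=5→G=5  r=11→rhi=1,T=1,p=1
L=5*4+1=21  i=1*2+1=3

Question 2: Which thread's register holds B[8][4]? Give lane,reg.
16,2

c: 4->gid=4  r: 8->r8=1,tid=0,i&1=0
L=4*4+0=16  i=1*2+0=2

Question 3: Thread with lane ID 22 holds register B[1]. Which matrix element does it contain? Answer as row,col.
L=22⇒gr=22>>2=5, th=22&3=2
[1]⇒row 2·2+1+0=5  col gr=5

5,5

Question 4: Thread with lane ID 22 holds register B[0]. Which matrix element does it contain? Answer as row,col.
4,5

L=22→G=22>>2=5, T=22&3=2
[0]→row 2·2+0+0=4  col G=5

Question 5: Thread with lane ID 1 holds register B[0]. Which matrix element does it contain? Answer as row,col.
2,0

lane 1: gr=0 (1/4), th=1 (1%4)
i=0: r=1*2+0+0=2, c=gr=0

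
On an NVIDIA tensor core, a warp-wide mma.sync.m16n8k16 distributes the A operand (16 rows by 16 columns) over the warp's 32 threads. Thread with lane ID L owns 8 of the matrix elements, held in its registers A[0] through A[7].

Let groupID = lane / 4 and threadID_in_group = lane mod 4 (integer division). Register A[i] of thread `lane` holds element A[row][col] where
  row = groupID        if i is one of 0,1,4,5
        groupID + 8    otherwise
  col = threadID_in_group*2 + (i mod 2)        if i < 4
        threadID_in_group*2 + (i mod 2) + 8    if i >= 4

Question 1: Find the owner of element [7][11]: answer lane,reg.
r=7->g=7,rb=0  c=11->cb=1,t=1,b0=1
L=7*4+1=29  i=1*4+0*2+1=5

29,5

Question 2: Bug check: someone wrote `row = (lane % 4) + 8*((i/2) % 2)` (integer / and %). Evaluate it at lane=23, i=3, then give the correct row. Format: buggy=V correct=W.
buggy=11 correct=13

`(lane % 4) + 8*((i/2) % 2)`[23,3]->11
lane 23->23/4=5, 23 mod 4=3
i=3  r:5+8->13  c:2·3+1+0->7
row: 11 vs 13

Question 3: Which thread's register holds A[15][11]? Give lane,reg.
r:15=>grp=7,rB=1  c:11=>cB=1,tig=1,lo=1
L=7*4+1=29  i=1*4+1*2+1=7

29,7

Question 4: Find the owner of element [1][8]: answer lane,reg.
r=1→G=1,rhi=0  c=8→chi=1,T=0,p=0
L=1*4+0=4  i=1*4+0*2+0=4

4,4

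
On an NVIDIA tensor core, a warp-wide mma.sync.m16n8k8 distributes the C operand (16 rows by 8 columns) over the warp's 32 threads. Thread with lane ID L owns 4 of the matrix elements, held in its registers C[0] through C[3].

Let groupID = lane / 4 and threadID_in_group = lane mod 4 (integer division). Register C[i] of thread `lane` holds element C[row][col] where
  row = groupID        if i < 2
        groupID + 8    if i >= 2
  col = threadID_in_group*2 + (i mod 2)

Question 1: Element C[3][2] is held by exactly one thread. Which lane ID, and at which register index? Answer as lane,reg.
13,0

r=3→G=3,rhi=0  c=2→T=1,p=0
L=3*4+1=13  i=0*2+0=0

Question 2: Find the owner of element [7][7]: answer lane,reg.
r=7→G=7,rhi=0  c=7→T=3,p=1
L=7*4+3=31  i=0*2+1=1

31,1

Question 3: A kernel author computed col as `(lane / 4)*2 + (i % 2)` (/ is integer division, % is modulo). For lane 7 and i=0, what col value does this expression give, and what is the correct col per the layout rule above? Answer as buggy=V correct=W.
`(lane / 4)*2 + (i % 2)`[7,0]->2
lane 7->7/4=1, 7 mod 4=3
i=0  r:1+0->1  c:2·3+0->6
col: 2 vs 6

buggy=2 correct=6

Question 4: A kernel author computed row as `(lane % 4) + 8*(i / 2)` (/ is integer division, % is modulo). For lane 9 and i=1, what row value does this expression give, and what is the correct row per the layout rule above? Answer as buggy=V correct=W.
buggy=1 correct=2

`(lane % 4) + 8*(i / 2)`[9,1]->1
9: gid=2,tid=1
[1] (2+0,1*2+1) = (2,3)
row: 1 vs 2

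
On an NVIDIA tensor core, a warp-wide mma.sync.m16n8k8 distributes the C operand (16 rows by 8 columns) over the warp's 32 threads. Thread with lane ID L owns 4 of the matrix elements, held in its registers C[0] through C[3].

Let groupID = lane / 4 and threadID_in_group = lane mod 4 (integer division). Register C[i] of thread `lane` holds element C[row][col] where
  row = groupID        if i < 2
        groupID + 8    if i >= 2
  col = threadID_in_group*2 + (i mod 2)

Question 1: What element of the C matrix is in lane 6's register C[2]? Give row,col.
9,4

L=6->g=6>>2=1, t=6&3=2
[2]->row 1+8=9  col 2·2+0=4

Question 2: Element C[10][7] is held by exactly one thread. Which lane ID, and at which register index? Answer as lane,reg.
r=10->g=2,rb=1  c=7->t=3,b0=1
L=2*4+3=11  i=1*2+1=3

11,3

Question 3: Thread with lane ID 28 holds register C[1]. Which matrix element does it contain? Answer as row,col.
lane 28: grp=7 (28/4), tig=0 (28%4)
i=1: r=7+0=7, c=0*2+1=1

7,1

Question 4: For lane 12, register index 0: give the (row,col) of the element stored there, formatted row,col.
lane 12: g=3 (12/4), t=0 (12%4)
i=0: r=3+0=3, c=0*2+0=0

3,0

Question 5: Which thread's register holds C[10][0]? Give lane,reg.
8,2

r:10=>grp=2,rB=1  c:0=>tig=0,lo=0
L=2*4+0=8  i=1*2+0=2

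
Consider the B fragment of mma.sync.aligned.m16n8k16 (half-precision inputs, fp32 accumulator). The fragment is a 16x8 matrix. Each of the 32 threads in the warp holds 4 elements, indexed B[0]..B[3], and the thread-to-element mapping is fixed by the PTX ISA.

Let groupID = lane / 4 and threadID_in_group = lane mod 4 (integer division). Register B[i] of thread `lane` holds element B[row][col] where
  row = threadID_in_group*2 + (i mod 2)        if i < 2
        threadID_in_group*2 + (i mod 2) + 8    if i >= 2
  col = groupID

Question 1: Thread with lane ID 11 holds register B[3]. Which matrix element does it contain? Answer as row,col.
15,2

11: gr=2,th=3
[3] (3*2+1+8,2) = (15,2)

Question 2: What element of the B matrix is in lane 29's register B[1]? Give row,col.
3,7

lane 29: grp=7 (29/4), tig=1 (29%4)
i=1: r=1*2+1+0=3, c=grp=7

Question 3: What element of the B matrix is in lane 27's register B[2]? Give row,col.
14,6

lane 27: G=6 (27/4), T=3 (27%4)
i=2: r=3*2+0+8=14, c=G=6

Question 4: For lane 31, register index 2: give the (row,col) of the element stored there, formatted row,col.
14,7

L=31→G=31>>2=7, T=31&3=3
[2]→row 3·2+0+8=14  col G=7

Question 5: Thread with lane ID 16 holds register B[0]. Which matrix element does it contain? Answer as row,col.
L=16⇒gr=16>>2=4, th=16&3=0
[0]⇒row 0·2+0+0=0  col gr=4

0,4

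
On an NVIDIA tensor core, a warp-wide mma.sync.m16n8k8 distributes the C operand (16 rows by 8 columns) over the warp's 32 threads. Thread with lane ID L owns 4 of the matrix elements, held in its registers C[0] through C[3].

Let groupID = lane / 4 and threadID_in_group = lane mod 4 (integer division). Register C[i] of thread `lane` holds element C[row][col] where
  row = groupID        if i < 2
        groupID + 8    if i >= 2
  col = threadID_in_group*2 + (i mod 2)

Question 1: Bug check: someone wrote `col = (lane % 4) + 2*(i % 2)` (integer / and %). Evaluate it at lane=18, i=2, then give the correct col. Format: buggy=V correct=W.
buggy=2 correct=4

`(lane % 4) + 2*(i % 2)`[18,2]->2
lane 18: gid=4 (18/4), tid=2 (18%4)
i=2: r=4+8=12, c=2*2+0=4
col: 2 vs 4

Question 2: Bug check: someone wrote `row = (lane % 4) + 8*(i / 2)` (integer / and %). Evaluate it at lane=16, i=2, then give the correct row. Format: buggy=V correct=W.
`(lane % 4) + 8*(i / 2)`[16,2]=>8
L=16=>grp=16>>2=4, tig=16&3=0
[2]=>row 4+8=12  col 0·2+0=0
row: 8 vs 12

buggy=8 correct=12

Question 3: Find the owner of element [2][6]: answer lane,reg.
11,0

r=2⇒gr=2,Rb=0  c=6⇒th=3,odd=0
L=2*4+3=11  i=0*2+0=0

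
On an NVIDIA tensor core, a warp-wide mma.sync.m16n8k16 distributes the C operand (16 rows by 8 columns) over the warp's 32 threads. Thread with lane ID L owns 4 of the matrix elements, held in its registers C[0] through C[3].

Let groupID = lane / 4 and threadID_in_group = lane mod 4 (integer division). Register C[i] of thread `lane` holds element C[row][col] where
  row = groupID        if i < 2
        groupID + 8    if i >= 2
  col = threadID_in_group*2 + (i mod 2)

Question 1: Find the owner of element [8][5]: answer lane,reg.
2,3

r:8=>grp=0,rB=1  c:5=>tig=2,lo=1
L=0*4+2=2  i=1*2+1=3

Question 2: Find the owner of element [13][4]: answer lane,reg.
22,2

r=13->g=5,rb=1  c=4->t=2,b0=0
L=5*4+2=22  i=1*2+0=2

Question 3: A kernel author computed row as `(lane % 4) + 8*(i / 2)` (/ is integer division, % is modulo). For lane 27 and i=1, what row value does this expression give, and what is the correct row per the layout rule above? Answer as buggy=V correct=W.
`(lane % 4) + 8*(i / 2)`[27,1]⇒3
27: gr=6,th=3
[1] (6+0,3*2+1) = (6,7)
row: 3 vs 6

buggy=3 correct=6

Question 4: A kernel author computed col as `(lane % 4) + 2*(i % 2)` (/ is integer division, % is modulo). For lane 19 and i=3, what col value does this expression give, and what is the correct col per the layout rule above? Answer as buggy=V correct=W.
`(lane % 4) + 2*(i % 2)`[19,3]⇒5
L=19⇒gr=19>>2=4, th=19&3=3
[3]⇒row 4+8=12  col 3·2+1=7
col: 5 vs 7

buggy=5 correct=7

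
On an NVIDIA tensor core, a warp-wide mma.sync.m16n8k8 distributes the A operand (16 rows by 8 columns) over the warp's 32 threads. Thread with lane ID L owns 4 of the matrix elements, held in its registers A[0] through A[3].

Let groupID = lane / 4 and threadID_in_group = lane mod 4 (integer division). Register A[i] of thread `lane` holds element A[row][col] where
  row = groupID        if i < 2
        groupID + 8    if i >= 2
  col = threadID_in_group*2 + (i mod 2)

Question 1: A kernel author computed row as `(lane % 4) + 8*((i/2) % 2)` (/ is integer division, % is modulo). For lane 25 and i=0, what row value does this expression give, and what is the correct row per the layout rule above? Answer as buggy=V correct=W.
buggy=1 correct=6

`(lane % 4) + 8*((i/2) % 2)`[25,0]→1
25: G=6,T=1
[0] (6+0,1*2+0) = (6,2)
row: 1 vs 6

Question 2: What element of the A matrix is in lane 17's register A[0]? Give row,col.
4,2

17: gid=4,tid=1
[0] (4+0,1*2+0) = (4,2)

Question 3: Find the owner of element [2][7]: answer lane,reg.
r=2->g=2,rb=0  c=7->t=3,b0=1
L=2*4+3=11  i=0*2+1=1

11,1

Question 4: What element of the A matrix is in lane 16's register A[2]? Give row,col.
12,0

lane 16→16/4=4, 16 mod 4=0
i=2  r:4+8→12  c:2·0+0→0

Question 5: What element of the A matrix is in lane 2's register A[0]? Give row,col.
0,4

lane 2: g=0 (2/4), t=2 (2%4)
i=0: r=0+0=0, c=2*2+0=4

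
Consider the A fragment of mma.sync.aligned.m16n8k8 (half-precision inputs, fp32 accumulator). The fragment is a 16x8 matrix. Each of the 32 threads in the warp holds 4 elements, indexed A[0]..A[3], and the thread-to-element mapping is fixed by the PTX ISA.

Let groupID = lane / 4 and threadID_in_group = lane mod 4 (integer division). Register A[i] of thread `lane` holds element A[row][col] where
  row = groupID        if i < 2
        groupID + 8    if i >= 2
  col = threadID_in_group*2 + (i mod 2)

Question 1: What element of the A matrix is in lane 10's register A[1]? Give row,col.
L=10→G=10>>2=2, T=10&3=2
[1]→row 2+0=2  col 2·2+1=5

2,5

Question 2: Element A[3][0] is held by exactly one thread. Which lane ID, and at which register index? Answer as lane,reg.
12,0

r=3⇒gr=3,Rb=0  c=0⇒th=0,odd=0
L=3*4+0=12  i=0*2+0=0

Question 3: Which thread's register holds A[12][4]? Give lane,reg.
r: 12->gid=4,r8=1  c: 4->tid=2,i&1=0
L=4*4+2=18  i=1*2+0=2

18,2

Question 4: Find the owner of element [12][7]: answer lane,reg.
19,3

r=12->g=4,rb=1  c=7->t=3,b0=1
L=4*4+3=19  i=1*2+1=3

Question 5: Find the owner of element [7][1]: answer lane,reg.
r=7→G=7,rhi=0  c=1→T=0,p=1
L=7*4+0=28  i=0*2+1=1

28,1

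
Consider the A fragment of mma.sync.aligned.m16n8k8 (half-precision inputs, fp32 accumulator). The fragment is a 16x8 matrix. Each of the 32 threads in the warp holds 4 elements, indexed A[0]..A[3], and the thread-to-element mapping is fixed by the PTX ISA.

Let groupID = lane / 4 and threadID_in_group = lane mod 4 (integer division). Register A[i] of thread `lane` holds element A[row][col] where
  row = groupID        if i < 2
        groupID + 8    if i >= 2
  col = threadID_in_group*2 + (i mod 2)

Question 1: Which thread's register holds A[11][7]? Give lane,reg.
15,3

r: 11->gid=3,r8=1  c: 7->tid=3,i&1=1
L=3*4+3=15  i=1*2+1=3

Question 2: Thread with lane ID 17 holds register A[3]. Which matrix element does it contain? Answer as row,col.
L=17->gid=17>>2=4, tid=17&3=1
[3]->row 4+8=12  col 1·2+1=3

12,3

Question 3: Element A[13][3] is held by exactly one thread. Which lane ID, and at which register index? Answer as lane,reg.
21,3

r=13⇒gr=5,Rb=1  c=3⇒th=1,odd=1
L=5*4+1=21  i=1*2+1=3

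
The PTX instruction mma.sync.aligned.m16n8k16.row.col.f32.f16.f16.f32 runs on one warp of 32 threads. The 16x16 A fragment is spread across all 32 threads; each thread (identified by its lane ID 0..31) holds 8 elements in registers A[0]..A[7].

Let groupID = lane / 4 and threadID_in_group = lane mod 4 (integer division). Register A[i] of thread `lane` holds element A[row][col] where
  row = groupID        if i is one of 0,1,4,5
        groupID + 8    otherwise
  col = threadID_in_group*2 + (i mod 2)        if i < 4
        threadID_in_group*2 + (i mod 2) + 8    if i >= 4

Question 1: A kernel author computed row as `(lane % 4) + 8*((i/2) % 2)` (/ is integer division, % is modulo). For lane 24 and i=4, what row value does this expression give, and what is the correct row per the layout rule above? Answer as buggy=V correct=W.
`(lane % 4) + 8*((i/2) % 2)`[24,4]->0
lane 24: g=6 (24/4), t=0 (24%4)
i=4: r=6+0=6, c=0*2+0+8=8
row: 0 vs 6

buggy=0 correct=6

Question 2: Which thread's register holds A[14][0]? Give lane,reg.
24,2

r=14→G=6,rhi=1  c=0→chi=0,T=0,p=0
L=6*4+0=24  i=0*4+1*2+0=2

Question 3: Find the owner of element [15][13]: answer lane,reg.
r=15→G=7,rhi=1  c=13→chi=1,T=2,p=1
L=7*4+2=30  i=1*4+1*2+1=7

30,7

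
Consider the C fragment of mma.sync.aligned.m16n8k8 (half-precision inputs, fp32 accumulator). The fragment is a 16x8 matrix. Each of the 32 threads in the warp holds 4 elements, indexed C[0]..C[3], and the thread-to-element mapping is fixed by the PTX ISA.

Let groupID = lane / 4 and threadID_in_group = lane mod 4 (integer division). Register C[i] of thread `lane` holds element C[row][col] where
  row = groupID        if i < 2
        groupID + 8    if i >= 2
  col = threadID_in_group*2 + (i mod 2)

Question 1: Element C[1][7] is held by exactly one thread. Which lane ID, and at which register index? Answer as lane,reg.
r: 1->gid=1,r8=0  c: 7->tid=3,i&1=1
L=1*4+3=7  i=0*2+1=1

7,1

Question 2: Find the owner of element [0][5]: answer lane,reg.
r:0=>grp=0,rB=0  c:5=>tig=2,lo=1
L=0*4+2=2  i=0*2+1=1

2,1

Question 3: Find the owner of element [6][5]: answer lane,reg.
26,1

r=6⇒gr=6,Rb=0  c=5⇒th=2,odd=1
L=6*4+2=26  i=0*2+1=1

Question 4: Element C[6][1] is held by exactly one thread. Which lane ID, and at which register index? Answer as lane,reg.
24,1

r:6=>grp=6,rB=0  c:1=>tig=0,lo=1
L=6*4+0=24  i=0*2+1=1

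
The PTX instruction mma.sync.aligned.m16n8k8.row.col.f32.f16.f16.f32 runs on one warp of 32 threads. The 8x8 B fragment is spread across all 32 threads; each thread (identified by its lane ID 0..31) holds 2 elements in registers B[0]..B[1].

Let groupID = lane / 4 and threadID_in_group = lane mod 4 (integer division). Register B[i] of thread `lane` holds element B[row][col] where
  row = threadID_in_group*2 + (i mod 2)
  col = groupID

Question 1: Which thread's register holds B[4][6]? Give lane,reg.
c:6=>grp=6  r:4=>tig=2,lo=0
L=6*4+2=26  i=0=0

26,0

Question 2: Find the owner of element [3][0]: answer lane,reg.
1,1

c=0→G=0  r=3→T=1,p=1
L=0*4+1=1  i=1=1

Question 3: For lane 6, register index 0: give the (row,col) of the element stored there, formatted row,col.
6: gr=1,th=2
[0] (2*2+0,1) = (4,1)

4,1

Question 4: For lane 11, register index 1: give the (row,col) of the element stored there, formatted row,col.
L=11→G=11>>2=2, T=11&3=3
[1]→row 3·2+1=7  col G=2

7,2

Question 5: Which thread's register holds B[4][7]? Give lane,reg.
c: 7->gid=7  r: 4->tid=2,i&1=0
L=7*4+2=30  i=0=0

30,0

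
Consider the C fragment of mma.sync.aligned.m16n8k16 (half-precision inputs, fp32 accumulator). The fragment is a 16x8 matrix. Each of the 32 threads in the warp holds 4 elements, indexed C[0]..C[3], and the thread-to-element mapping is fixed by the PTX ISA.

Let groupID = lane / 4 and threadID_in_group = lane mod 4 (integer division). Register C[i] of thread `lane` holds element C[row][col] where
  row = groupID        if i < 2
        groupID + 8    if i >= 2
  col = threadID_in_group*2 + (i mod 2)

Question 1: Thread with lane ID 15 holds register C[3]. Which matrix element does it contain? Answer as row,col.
lane 15: G=3 (15/4), T=3 (15%4)
i=3: r=3+8=11, c=3*2+1=7

11,7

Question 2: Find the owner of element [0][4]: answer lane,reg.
2,0

r=0->g=0,rb=0  c=4->t=2,b0=0
L=0*4+2=2  i=0*2+0=0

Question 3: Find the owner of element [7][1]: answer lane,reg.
28,1

r: 7->gid=7,r8=0  c: 1->tid=0,i&1=1
L=7*4+0=28  i=0*2+1=1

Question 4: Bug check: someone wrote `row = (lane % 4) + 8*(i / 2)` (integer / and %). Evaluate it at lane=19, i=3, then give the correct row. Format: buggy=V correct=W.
buggy=11 correct=12

`(lane % 4) + 8*(i / 2)`[19,3]->11
lane 19->19/4=4, 19 mod 4=3
i=3  r:4+8->12  c:2·3+1->7
row: 11 vs 12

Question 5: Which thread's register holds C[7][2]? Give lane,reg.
29,0

r=7⇒gr=7,Rb=0  c=2⇒th=1,odd=0
L=7*4+1=29  i=0*2+0=0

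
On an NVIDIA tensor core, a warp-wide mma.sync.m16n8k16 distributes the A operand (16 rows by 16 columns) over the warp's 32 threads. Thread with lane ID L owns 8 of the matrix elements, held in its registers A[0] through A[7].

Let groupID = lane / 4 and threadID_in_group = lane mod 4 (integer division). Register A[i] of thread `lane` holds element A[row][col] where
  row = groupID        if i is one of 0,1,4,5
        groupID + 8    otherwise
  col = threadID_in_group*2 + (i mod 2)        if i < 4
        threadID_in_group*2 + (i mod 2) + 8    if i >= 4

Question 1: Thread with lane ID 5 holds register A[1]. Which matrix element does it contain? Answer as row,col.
lane 5: gid=1 (5/4), tid=1 (5%4)
i=1: r=1+0=1, c=1*2+1+0=3

1,3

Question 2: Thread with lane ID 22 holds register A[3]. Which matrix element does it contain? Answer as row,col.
13,5

22: G=5,T=2
[3] (5+8,2*2+1+0) = (13,5)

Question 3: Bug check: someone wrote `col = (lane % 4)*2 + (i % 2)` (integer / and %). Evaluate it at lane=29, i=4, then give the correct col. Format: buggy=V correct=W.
`(lane % 4)*2 + (i % 2)`[29,4]->2
lane 29: g=7 (29/4), t=1 (29%4)
i=4: r=7+0=7, c=1*2+0+8=10
col: 2 vs 10

buggy=2 correct=10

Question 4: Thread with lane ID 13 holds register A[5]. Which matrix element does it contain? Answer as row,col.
3,11

lane 13⇒13/4=3, 13 mod 4=1
i=5  r:3+0⇒3  c:2·1+1+8⇒11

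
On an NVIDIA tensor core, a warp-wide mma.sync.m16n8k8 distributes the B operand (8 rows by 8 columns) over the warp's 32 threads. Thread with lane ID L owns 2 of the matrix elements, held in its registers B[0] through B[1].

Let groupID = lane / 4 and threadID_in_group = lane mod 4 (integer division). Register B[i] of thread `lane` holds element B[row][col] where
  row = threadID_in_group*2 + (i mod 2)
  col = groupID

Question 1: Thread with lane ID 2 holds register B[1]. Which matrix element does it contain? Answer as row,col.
5,0

L=2=>grp=2>>2=0, tig=2&3=2
[1]=>row 2·2+1=5  col grp=0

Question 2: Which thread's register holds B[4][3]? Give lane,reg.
14,0

c: 3->gid=3  r: 4->tid=2,i&1=0
L=3*4+2=14  i=0=0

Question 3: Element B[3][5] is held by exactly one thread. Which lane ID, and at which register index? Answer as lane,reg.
c:5=>grp=5  r:3=>tig=1,lo=1
L=5*4+1=21  i=1=1

21,1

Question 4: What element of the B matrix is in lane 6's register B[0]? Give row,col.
4,1

6: grp=1,tig=2
[0] (2*2+0,1) = (4,1)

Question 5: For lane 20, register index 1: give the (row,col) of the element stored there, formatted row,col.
1,5

lane 20->20/4=5, 20 mod 4=0
i=1  r:2·0+1->1  c:5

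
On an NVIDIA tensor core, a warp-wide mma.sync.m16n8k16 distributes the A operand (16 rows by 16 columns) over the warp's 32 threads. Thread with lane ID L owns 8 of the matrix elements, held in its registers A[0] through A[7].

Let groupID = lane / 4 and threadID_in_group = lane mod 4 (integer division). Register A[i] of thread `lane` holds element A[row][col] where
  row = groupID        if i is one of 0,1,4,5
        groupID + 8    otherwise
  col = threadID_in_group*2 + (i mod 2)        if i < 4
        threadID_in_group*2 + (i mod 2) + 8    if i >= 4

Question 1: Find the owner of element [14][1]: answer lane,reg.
24,3

r=14->g=6,rb=1  c=1->cb=0,t=0,b0=1
L=6*4+0=24  i=0*4+1*2+1=3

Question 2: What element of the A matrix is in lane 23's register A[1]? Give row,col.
5,7

L=23->gid=23>>2=5, tid=23&3=3
[1]->row 5+0=5  col 3·2+1+0=7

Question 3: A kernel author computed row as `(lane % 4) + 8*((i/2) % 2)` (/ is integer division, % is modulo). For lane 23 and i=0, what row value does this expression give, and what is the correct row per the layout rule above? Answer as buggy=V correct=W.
buggy=3 correct=5

`(lane % 4) + 8*((i/2) % 2)`[23,0]⇒3
lane 23: gr=5 (23/4), th=3 (23%4)
i=0: r=5+0=5, c=3*2+0+0=6
row: 3 vs 5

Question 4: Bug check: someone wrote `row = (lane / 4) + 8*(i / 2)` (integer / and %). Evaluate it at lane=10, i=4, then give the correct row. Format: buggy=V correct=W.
buggy=18 correct=2

`(lane / 4) + 8*(i / 2)`[10,4]->18
lane 10->10/4=2, 10 mod 4=2
i=4  r:2+0->2  c:2·2+0+8->12
row: 18 vs 2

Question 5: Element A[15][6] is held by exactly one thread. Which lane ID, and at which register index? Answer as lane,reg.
r=15⇒gr=7,Rb=1  c=6⇒Cb=0,th=3,odd=0
L=7*4+3=31  i=0*4+1*2+0=2

31,2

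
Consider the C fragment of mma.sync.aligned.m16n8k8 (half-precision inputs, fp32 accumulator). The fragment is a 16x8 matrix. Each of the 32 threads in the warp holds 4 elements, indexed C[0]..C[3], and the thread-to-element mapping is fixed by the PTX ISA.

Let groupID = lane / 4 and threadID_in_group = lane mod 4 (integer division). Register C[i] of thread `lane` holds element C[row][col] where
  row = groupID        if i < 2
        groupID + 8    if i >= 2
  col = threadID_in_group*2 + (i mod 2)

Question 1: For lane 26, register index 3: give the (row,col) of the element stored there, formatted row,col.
14,5

lane 26->26/4=6, 26 mod 4=2
i=3  r:6+8->14  c:2·2+1->5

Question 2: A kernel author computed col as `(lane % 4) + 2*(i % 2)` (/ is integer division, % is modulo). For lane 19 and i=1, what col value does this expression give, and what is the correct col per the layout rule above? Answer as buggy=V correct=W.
buggy=5 correct=7

`(lane % 4) + 2*(i % 2)`[19,1]->5
lane 19: g=4 (19/4), t=3 (19%4)
i=1: r=4+0=4, c=3*2+1=7
col: 5 vs 7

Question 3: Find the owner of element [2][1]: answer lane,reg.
r=2->g=2,rb=0  c=1->t=0,b0=1
L=2*4+0=8  i=0*2+1=1

8,1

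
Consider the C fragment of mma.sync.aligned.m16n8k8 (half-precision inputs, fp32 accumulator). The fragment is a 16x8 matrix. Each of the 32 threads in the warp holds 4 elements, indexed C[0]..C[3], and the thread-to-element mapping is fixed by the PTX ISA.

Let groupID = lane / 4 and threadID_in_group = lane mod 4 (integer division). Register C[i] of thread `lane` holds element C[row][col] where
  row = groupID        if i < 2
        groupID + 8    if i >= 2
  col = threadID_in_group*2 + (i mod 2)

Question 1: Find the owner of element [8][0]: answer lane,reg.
r:8=>grp=0,rB=1  c:0=>tig=0,lo=0
L=0*4+0=0  i=1*2+0=2

0,2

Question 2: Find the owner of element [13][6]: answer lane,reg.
r=13⇒gr=5,Rb=1  c=6⇒th=3,odd=0
L=5*4+3=23  i=1*2+0=2

23,2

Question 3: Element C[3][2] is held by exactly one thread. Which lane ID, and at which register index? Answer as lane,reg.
13,0

r=3->g=3,rb=0  c=2->t=1,b0=0
L=3*4+1=13  i=0*2+0=0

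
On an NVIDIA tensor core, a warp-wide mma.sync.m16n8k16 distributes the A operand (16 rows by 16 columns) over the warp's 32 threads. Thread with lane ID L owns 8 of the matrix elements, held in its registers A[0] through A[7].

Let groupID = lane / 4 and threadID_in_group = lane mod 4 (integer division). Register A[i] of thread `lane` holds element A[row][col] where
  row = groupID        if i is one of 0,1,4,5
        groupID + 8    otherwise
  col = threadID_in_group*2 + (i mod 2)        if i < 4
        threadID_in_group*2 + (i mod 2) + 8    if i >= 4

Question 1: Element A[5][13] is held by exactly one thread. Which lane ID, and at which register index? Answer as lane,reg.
22,5

r:5=>grp=5,rB=0  c:13=>cB=1,tig=2,lo=1
L=5*4+2=22  i=1*4+0*2+1=5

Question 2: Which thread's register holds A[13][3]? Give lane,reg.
21,3

r=13⇒gr=5,Rb=1  c=3⇒Cb=0,th=1,odd=1
L=5*4+1=21  i=0*4+1*2+1=3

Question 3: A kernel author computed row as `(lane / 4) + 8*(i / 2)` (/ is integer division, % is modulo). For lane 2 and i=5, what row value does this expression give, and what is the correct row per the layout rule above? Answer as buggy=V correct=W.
`(lane / 4) + 8*(i / 2)`[2,5]→16
lane 2→2/4=0, 2 mod 4=2
i=5  r:0+0→0  c:2·2+1+8→13
row: 16 vs 0

buggy=16 correct=0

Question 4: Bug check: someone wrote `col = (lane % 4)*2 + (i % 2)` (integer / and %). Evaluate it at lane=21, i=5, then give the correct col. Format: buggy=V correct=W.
`(lane % 4)*2 + (i % 2)`[21,5]→3
lane 21: G=5 (21/4), T=1 (21%4)
i=5: r=5+0=5, c=1*2+1+8=11
col: 3 vs 11

buggy=3 correct=11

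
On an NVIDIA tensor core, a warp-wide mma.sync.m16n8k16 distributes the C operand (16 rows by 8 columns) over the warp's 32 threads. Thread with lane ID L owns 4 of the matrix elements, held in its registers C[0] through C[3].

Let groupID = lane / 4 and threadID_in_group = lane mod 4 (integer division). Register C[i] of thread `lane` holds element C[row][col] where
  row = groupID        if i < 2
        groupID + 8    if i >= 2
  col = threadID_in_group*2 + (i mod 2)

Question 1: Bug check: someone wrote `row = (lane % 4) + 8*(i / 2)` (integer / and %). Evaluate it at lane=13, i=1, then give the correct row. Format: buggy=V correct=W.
buggy=1 correct=3

`(lane % 4) + 8*(i / 2)`[13,1]=>1
lane 13: grp=3 (13/4), tig=1 (13%4)
i=1: r=3+0=3, c=1*2+1=3
row: 1 vs 3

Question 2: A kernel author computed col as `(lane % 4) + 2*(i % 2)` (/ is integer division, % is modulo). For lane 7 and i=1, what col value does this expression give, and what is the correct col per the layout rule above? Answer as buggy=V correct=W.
`(lane % 4) + 2*(i % 2)`[7,1]⇒5
7: gr=1,th=3
[1] (1+0,3*2+1) = (1,7)
col: 5 vs 7

buggy=5 correct=7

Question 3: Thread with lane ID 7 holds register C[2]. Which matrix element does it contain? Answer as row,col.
lane 7: G=1 (7/4), T=3 (7%4)
i=2: r=1+8=9, c=3*2+0=6

9,6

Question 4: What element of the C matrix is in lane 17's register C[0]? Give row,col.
L=17->g=17>>2=4, t=17&3=1
[0]->row 4+0=4  col 1·2+0=2

4,2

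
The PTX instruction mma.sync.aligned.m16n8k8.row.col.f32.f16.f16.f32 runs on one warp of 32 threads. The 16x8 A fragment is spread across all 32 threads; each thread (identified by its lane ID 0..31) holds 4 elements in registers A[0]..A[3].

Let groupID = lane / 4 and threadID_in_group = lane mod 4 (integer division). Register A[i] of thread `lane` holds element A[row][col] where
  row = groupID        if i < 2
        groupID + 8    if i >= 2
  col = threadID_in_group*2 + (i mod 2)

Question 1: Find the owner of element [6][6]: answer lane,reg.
r=6⇒gr=6,Rb=0  c=6⇒th=3,odd=0
L=6*4+3=27  i=0*2+0=0

27,0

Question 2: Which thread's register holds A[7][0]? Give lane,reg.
r=7→G=7,rhi=0  c=0→T=0,p=0
L=7*4+0=28  i=0*2+0=0

28,0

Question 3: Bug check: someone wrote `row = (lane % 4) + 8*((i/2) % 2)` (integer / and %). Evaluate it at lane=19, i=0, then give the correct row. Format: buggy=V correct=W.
`(lane % 4) + 8*((i/2) % 2)`[19,0]->3
lane 19: g=4 (19/4), t=3 (19%4)
i=0: r=4+0=4, c=3*2+0=6
row: 3 vs 4

buggy=3 correct=4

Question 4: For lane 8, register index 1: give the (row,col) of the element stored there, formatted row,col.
2,1

lane 8→8/4=2, 8 mod 4=0
i=1  r:2+0→2  c:2·0+1→1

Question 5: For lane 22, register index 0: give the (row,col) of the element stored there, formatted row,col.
lane 22->22/4=5, 22 mod 4=2
i=0  r:5+0->5  c:2·2+0->4

5,4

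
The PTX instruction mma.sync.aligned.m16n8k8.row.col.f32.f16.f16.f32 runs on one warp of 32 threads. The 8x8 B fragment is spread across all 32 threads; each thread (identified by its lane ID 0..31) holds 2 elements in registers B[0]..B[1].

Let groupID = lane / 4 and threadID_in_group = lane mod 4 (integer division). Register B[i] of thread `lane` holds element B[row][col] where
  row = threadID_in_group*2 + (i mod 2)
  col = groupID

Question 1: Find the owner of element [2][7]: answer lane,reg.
c: 7->gid=7  r: 2->tid=1,i&1=0
L=7*4+1=29  i=0=0

29,0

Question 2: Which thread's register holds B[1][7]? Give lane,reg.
28,1

c=7->g=7  r=1->t=0,b0=1
L=7*4+0=28  i=1=1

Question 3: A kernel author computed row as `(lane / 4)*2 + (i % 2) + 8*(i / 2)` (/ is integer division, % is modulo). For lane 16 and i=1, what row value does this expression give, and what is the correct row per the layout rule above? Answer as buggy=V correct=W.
`(lane / 4)*2 + (i % 2) + 8*(i / 2)`[16,1]⇒9
L=16⇒gr=16>>2=4, th=16&3=0
[1]⇒row 0·2+1=1  col gr=4
row: 9 vs 1

buggy=9 correct=1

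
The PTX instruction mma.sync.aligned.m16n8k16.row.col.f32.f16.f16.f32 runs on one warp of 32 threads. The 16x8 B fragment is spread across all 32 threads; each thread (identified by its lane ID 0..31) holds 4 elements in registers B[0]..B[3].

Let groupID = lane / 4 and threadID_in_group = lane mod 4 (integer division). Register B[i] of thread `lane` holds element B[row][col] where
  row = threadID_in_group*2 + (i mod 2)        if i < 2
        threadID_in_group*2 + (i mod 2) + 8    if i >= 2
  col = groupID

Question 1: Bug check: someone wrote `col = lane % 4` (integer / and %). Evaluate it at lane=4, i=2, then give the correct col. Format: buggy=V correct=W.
`lane % 4`[4,2]⇒0
lane 4⇒4/4=1, 4 mod 4=0
i=2  r:2·0+0+8⇒8  c:1
col: 0 vs 1

buggy=0 correct=1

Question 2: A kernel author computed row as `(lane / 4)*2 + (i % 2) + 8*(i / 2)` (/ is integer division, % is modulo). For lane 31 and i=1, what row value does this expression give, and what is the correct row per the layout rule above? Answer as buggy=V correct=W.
buggy=15 correct=7

`(lane / 4)*2 + (i % 2) + 8*(i / 2)`[31,1]→15
31: G=7,T=3
[1] (3*2+1+0,7) = (7,7)
row: 15 vs 7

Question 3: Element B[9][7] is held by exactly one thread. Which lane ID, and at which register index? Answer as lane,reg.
c=7→G=7  r=9→rhi=1,T=0,p=1
L=7*4+0=28  i=1*2+1=3

28,3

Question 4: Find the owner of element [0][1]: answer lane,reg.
4,0

c:1=>grp=1  r:0=>rB=0,tig=0,lo=0
L=1*4+0=4  i=0*2+0=0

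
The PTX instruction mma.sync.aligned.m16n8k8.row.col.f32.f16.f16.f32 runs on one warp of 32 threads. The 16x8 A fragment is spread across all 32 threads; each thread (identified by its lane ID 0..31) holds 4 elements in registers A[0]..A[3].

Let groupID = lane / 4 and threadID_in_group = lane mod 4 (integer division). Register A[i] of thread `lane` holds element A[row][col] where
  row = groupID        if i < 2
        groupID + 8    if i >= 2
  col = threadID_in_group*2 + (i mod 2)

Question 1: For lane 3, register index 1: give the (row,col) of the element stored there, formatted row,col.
0,7

lane 3→3/4=0, 3 mod 4=3
i=1  r:0+0→0  c:2·3+1→7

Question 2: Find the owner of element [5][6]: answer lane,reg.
23,0

r: 5->gid=5,r8=0  c: 6->tid=3,i&1=0
L=5*4+3=23  i=0*2+0=0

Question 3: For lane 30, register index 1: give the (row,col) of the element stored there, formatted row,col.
30: g=7,t=2
[1] (7+0,2*2+1) = (7,5)

7,5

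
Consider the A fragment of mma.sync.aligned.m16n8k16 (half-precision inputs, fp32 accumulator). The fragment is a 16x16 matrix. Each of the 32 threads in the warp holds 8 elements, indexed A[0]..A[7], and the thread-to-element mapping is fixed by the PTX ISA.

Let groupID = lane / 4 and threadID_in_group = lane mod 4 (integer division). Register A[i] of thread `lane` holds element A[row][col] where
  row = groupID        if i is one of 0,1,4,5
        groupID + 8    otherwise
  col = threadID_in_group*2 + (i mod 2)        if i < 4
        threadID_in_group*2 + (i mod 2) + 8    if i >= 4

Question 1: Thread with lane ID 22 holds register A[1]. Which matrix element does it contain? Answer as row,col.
L=22⇒gr=22>>2=5, th=22&3=2
[1]⇒row 5+0=5  col 2·2+1+0=5

5,5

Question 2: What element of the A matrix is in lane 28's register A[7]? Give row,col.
15,9

L=28->gid=28>>2=7, tid=28&3=0
[7]->row 7+8=15  col 0·2+1+8=9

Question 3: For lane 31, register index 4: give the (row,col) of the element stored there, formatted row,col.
7,14

lane 31->31/4=7, 31 mod 4=3
i=4  r:7+0->7  c:2·3+0+8->14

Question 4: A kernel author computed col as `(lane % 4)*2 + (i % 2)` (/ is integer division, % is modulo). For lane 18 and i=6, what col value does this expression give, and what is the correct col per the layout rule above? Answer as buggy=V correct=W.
`(lane % 4)*2 + (i % 2)`[18,6]->4
lane 18->18/4=4, 18 mod 4=2
i=6  r:4+8->12  c:2·2+0+8->12
col: 4 vs 12

buggy=4 correct=12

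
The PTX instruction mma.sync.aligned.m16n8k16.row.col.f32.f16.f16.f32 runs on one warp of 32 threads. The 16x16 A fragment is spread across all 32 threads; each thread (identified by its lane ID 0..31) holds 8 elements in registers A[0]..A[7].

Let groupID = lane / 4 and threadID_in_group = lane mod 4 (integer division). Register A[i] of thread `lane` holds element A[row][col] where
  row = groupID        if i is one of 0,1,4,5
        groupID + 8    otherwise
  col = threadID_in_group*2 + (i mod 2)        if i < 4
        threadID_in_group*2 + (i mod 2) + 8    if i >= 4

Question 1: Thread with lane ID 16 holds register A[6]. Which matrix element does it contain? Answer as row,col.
lane 16: gr=4 (16/4), th=0 (16%4)
i=6: r=4+8=12, c=0*2+0+8=8

12,8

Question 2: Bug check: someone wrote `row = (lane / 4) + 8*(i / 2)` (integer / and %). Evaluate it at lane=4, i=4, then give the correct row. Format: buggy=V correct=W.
buggy=17 correct=1

`(lane / 4) + 8*(i / 2)`[4,4]->17
lane 4: gid=1 (4/4), tid=0 (4%4)
i=4: r=1+0=1, c=0*2+0+8=8
row: 17 vs 1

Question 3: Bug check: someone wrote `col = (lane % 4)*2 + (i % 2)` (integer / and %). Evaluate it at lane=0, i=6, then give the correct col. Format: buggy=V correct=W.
buggy=0 correct=8

`(lane % 4)*2 + (i % 2)`[0,6]=>0
0: grp=0,tig=0
[6] (0+8,0*2+0+8) = (8,8)
col: 0 vs 8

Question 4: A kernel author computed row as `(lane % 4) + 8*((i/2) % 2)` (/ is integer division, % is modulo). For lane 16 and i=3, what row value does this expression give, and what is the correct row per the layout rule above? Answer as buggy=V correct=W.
buggy=8 correct=12

`(lane % 4) + 8*((i/2) % 2)`[16,3]→8
L=16→G=16>>2=4, T=16&3=0
[3]→row 4+8=12  col 0·2+1+0=1
row: 8 vs 12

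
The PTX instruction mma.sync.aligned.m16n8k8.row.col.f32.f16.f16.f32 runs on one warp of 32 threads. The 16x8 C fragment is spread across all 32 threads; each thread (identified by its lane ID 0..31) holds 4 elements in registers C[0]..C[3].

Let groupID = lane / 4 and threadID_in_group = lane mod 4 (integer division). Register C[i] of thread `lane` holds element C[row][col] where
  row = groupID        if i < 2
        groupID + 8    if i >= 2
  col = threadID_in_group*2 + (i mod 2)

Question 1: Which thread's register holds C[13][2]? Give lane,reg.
r=13->g=5,rb=1  c=2->t=1,b0=0
L=5*4+1=21  i=1*2+0=2

21,2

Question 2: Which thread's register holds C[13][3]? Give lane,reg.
21,3

r:13=>grp=5,rB=1  c:3=>tig=1,lo=1
L=5*4+1=21  i=1*2+1=3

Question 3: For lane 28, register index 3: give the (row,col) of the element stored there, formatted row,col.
28: G=7,T=0
[3] (7+8,0*2+1) = (15,1)

15,1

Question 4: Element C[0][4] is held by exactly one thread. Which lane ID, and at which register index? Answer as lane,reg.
2,0

r:0=>grp=0,rB=0  c:4=>tig=2,lo=0
L=0*4+2=2  i=0*2+0=0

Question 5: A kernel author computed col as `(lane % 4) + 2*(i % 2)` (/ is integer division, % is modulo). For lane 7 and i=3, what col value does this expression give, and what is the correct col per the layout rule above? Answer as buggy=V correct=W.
buggy=5 correct=7

`(lane % 4) + 2*(i % 2)`[7,3]->5
lane 7: g=1 (7/4), t=3 (7%4)
i=3: r=1+8=9, c=3*2+1=7
col: 5 vs 7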